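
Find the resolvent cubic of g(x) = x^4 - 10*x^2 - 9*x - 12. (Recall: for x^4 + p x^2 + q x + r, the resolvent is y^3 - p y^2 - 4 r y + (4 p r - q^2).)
h(y) = y^3 + 10*y^2 + 48*y + 399

Identify coefficients: p = -10, q = -9, r = -12.
Plug into h(y) = y^3 - p y^2 - 4 r y + (4 p r - q^2):
  h(y) = y^3 - (-10) y^2 - 4*(-12) y + (4*(-10)*(-12) - (-9)^2)
       = y^3 + (10) y^2 + (48) y + (399).
Simplifying: h(y) = y^3 + 10*y^2 + 48*y + 399.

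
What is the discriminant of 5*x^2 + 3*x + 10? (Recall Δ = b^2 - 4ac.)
Δ = -191

For a quadratic a x^2 + b x + c the discriminant is Δ = b^2 - 4ac = (3)^2 - 4*(5)*(10) = 9 - (200) = -191.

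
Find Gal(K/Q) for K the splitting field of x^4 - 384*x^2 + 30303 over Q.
Gal(K/Q) = V_4 (Klein four-group, Z/2Z × Z/2Z)

f factors as (x^2 - 273)(x^2 - 111), so the splitting field is K = Q(sqrt(273), sqrt(111)). The elements 273, 111, 30303 are all non-squares in Q, so sqrt(273) and sqrt(111) generate independent quadratic extensions. Thus [K:Q] = 4 and Gal(K/Q) is generated by the two order-2 automorphisms sqrt(273) ↦ -sqrt(273) and sqrt(111) ↦ -sqrt(111), giving V_4.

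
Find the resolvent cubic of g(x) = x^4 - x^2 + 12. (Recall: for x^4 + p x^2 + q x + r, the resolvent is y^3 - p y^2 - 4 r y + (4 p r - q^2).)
h(y) = y^3 + y^2 - 48*y - 48

Identify coefficients: p = -1, q = 0, r = 12.
Plug into h(y) = y^3 - p y^2 - 4 r y + (4 p r - q^2):
  h(y) = y^3 - (-1) y^2 - 4*(12) y + (4*(-1)*(12) - (0)^2)
       = y^3 + (1) y^2 + (-48) y + (-48).
Simplifying: h(y) = y^3 + y^2 - 48*y - 48.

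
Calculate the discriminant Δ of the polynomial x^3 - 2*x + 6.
Δ = -940

For x^3 + a x^2 + b x + c the discriminant is Δ = 18 a b c - 4 a^3 c + a^2 b^2 - 4 b^3 - 27 c^2.
Plug a = 0, b = -2, c = 6:
  18*(0)*(-2)*(6) - 4*(0)^3*(6) + (0)^2*(-2)^2 - 4*(-2)^3 - 27*(6)^2
  = 0 + (0) + 0 + (32) + (-972)
  = -940.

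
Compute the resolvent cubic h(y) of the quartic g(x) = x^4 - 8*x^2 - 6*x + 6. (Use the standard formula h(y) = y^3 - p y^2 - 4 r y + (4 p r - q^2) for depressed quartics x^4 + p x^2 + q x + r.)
h(y) = y^3 + 8*y^2 - 24*y - 228

Identify coefficients: p = -8, q = -6, r = 6.
Plug into h(y) = y^3 - p y^2 - 4 r y + (4 p r - q^2):
  h(y) = y^3 - (-8) y^2 - 4*(6) y + (4*(-8)*(6) - (-6)^2)
       = y^3 + (8) y^2 + (-24) y + (-228).
Simplifying: h(y) = y^3 + 8*y^2 - 24*y - 228.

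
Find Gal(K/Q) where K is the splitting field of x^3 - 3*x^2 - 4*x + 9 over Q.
Gal(K/Q) = S_3 (symmetric group of order 6)

Compute the discriminant of x^3 + (-3)*x^2 + (-4)*x + (9): Δ = 1129. Since Δ is not a rational square, the Galois group is not contained in A_3; it must be the full S_3 (irreducibility of the cubic rules out anything smaller).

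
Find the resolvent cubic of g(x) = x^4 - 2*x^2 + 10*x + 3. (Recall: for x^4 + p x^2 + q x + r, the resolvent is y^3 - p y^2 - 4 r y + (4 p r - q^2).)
h(y) = y^3 + 2*y^2 - 12*y - 124

Identify coefficients: p = -2, q = 10, r = 3.
Plug into h(y) = y^3 - p y^2 - 4 r y + (4 p r - q^2):
  h(y) = y^3 - (-2) y^2 - 4*(3) y + (4*(-2)*(3) - (10)^2)
       = y^3 + (2) y^2 + (-12) y + (-124).
Simplifying: h(y) = y^3 + 2*y^2 - 12*y - 124.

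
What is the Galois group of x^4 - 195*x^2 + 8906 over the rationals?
Gal(K/Q) = V_4 (Klein four-group, Z/2Z × Z/2Z)

f factors as (x^2 - 73)(x^2 - 122), so the splitting field is K = Q(sqrt(73), sqrt(122)). The elements 73, 122, 8906 are all non-squares in Q, so sqrt(73) and sqrt(122) generate independent quadratic extensions. Thus [K:Q] = 4 and Gal(K/Q) is generated by the two order-2 automorphisms sqrt(73) ↦ -sqrt(73) and sqrt(122) ↦ -sqrt(122), giving V_4.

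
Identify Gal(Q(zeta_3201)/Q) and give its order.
|Gal(Q(zeta_3201)/Q)| = phi(3201) = 1920; group ≅ (Z/3201Z)^* ≅ Z/2Z × Z/10Z × Z/96Z

The n-th cyclotomic polynomial Φ_3201(x) is the minimal polynomial of zeta_3201 over Q and has degree phi(3201) = 1920. So Q(zeta_3201) is a degree-1920 Galois extension with Galois group (Z/3201Z)^*. By CRT, (Z/3201Z)^* ≅ (Z/3Z)^* × (Z/11Z)^* × (Z/97Z)^*. Each prime-power unit group is (Z/3Z)^* ≅ Z/2Z; (Z/11Z)^* ≅ Z/10Z; (Z/97Z)^* ≅ Z/96Z. Hence Gal(Q(zeta_3201)/Q) ≅ Z/2Z × Z/10Z × Z/96Z.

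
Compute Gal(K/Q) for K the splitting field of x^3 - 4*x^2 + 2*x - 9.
Gal(K/Q) = S_3 (symmetric group of order 6)

Compute the discriminant of x^3 + (-4)*x^2 + (2)*x + (-9): Δ = -3163. Since Δ is not a rational square, the Galois group is not contained in A_3; it must be the full S_3 (irreducibility of the cubic rules out anything smaller).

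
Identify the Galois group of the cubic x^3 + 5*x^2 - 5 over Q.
Gal(K/Q) = S_3 (symmetric group of order 6)

Compute the discriminant of x^3 + (5)*x^2 + (0)*x + (-5): Δ = 1825. Since Δ is not a rational square, the Galois group is not contained in A_3; it must be the full S_3 (irreducibility of the cubic rules out anything smaller).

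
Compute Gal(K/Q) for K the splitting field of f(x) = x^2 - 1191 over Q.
Gal(K/Q) = Z/2Z (cyclic of order 2)

x^2 - 1191 is irreducible over Q since 1191 is not a rational square. The splitting field Q(sqrt(1191)) has degree 2 over Q, and its unique nontrivial automorphism is sqrt(1191) ↦ -sqrt(1191). Hence Gal(Q(sqrt(1191))/Q) = Z/2Z.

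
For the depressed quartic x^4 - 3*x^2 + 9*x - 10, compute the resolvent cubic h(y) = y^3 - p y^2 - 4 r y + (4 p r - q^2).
h(y) = y^3 + 3*y^2 + 40*y + 39

Identify coefficients: p = -3, q = 9, r = -10.
Plug into h(y) = y^3 - p y^2 - 4 r y + (4 p r - q^2):
  h(y) = y^3 - (-3) y^2 - 4*(-10) y + (4*(-3)*(-10) - (9)^2)
       = y^3 + (3) y^2 + (40) y + (39).
Simplifying: h(y) = y^3 + 3*y^2 + 40*y + 39.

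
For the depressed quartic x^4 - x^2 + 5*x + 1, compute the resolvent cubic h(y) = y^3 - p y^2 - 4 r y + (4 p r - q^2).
h(y) = y^3 + y^2 - 4*y - 29

Identify coefficients: p = -1, q = 5, r = 1.
Plug into h(y) = y^3 - p y^2 - 4 r y + (4 p r - q^2):
  h(y) = y^3 - (-1) y^2 - 4*(1) y + (4*(-1)*(1) - (5)^2)
       = y^3 + (1) y^2 + (-4) y + (-29).
Simplifying: h(y) = y^3 + y^2 - 4*y - 29.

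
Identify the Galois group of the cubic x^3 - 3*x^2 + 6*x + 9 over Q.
Gal(K/Q) = S_3 (symmetric group of order 6)

Compute the discriminant of x^3 + (-3)*x^2 + (6)*x + (9): Δ = -4671. Since Δ is not a rational square, the Galois group is not contained in A_3; it must be the full S_3 (irreducibility of the cubic rules out anything smaller).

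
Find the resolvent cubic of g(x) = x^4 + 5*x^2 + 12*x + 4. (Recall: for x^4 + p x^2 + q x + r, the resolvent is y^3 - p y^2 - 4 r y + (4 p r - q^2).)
h(y) = y^3 - 5*y^2 - 16*y - 64

Identify coefficients: p = 5, q = 12, r = 4.
Plug into h(y) = y^3 - p y^2 - 4 r y + (4 p r - q^2):
  h(y) = y^3 - (5) y^2 - 4*(4) y + (4*(5)*(4) - (12)^2)
       = y^3 + (-5) y^2 + (-16) y + (-64).
Simplifying: h(y) = y^3 - 5*y^2 - 16*y - 64.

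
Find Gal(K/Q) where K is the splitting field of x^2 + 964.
Gal(K/Q) = Z/2Z (cyclic of order 2)

x^2 + 964 is irreducible over Q since -964 is not a rational square. The splitting field Q(sqrt(-964)) has degree 2 over Q, and its unique nontrivial automorphism is sqrt(-964) ↦ -sqrt(-964). Hence Gal(Q(sqrt(-964))/Q) = Z/2Z.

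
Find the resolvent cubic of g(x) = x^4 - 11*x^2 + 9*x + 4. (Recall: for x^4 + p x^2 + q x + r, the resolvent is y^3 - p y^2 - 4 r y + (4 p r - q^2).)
h(y) = y^3 + 11*y^2 - 16*y - 257

Identify coefficients: p = -11, q = 9, r = 4.
Plug into h(y) = y^3 - p y^2 - 4 r y + (4 p r - q^2):
  h(y) = y^3 - (-11) y^2 - 4*(4) y + (4*(-11)*(4) - (9)^2)
       = y^3 + (11) y^2 + (-16) y + (-257).
Simplifying: h(y) = y^3 + 11*y^2 - 16*y - 257.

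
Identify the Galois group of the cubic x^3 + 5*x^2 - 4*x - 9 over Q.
Gal(K/Q) = S_3 (symmetric group of order 6)

Compute the discriminant of x^3 + (5)*x^2 + (-4)*x + (-9): Δ = 6209. Since Δ is not a rational square, the Galois group is not contained in A_3; it must be the full S_3 (irreducibility of the cubic rules out anything smaller).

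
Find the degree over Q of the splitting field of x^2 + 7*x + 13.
[K:Q] = 2

The discriminant of x^2 + (7)*x + (13) is b^2 - 4c = 49 - (52) = -3. Since -3 is not a perfect square in Q, the polynomial is irreducible over Q. Its two roots generate a degree-2 extension, so [K:Q] = 2.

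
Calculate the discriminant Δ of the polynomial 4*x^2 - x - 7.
Δ = 113

For a quadratic a x^2 + b x + c the discriminant is Δ = b^2 - 4ac = (-1)^2 - 4*(4)*(-7) = 1 - (-112) = 113.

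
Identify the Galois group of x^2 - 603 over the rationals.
Gal(K/Q) = Z/2Z (cyclic of order 2)

x^2 - 603 is irreducible over Q since 603 is not a rational square. The splitting field Q(sqrt(603)) has degree 2 over Q, and its unique nontrivial automorphism is sqrt(603) ↦ -sqrt(603). Hence Gal(Q(sqrt(603))/Q) = Z/2Z.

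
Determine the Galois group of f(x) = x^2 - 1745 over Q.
Gal(K/Q) = Z/2Z (cyclic of order 2)

x^2 - 1745 is irreducible over Q since 1745 is not a rational square. The splitting field Q(sqrt(1745)) has degree 2 over Q, and its unique nontrivial automorphism is sqrt(1745) ↦ -sqrt(1745). Hence Gal(Q(sqrt(1745))/Q) = Z/2Z.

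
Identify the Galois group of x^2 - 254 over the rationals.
Gal(K/Q) = Z/2Z (cyclic of order 2)

x^2 - 254 is irreducible over Q since 254 is not a rational square. The splitting field Q(sqrt(254)) has degree 2 over Q, and its unique nontrivial automorphism is sqrt(254) ↦ -sqrt(254). Hence Gal(Q(sqrt(254))/Q) = Z/2Z.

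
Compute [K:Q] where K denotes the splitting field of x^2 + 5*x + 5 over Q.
[K:Q] = 2

The discriminant of x^2 + (5)*x + (5) is b^2 - 4c = 25 - (20) = 5. Since 5 is not a perfect square in Q, the polynomial is irreducible over Q. Its two roots generate a degree-2 extension, so [K:Q] = 2.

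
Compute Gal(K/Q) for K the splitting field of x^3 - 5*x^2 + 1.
Gal(K/Q) = S_3 (symmetric group of order 6)

Compute the discriminant of x^3 + (-5)*x^2 + (0)*x + (1): Δ = 473. Since Δ is not a rational square, the Galois group is not contained in A_3; it must be the full S_3 (irreducibility of the cubic rules out anything smaller).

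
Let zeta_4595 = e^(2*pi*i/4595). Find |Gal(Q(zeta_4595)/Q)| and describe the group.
|Gal(Q(zeta_4595)/Q)| = phi(4595) = 3672; group ≅ (Z/4595Z)^* ≅ Z/4Z × Z/918Z

The n-th cyclotomic polynomial Φ_4595(x) is the minimal polynomial of zeta_4595 over Q and has degree phi(4595) = 3672. So Q(zeta_4595) is a degree-3672 Galois extension with Galois group (Z/4595Z)^*. By CRT, (Z/4595Z)^* ≅ (Z/5Z)^* × (Z/919Z)^*. Each prime-power unit group is (Z/5Z)^* ≅ Z/4Z; (Z/919Z)^* ≅ Z/918Z. Hence Gal(Q(zeta_4595)/Q) ≅ Z/4Z × Z/918Z.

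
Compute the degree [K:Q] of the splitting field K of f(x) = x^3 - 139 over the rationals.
[K:Q] = 6

x^3 - 139 has one real root r = 139^(1/3) and two complex roots r*zeta_3, r*zeta_3^2 where zeta_3 = e^(2*pi*i/3). The splitting field is Q(r, zeta_3). [Q(r):Q] = 3 and [Q(zeta_3):Q] = 2 with gcd = 1, so [Q(r, zeta_3):Q] = 3 * 2 = 6.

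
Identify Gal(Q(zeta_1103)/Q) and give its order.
|Gal(Q(zeta_1103)/Q)| = phi(1103) = 1102; group ≅ (Z/1103Z)^* ≅ Z/1102Z

The n-th cyclotomic polynomial Φ_1103(x) is the minimal polynomial of zeta_1103 over Q and has degree phi(1103) = 1102. So Q(zeta_1103) is a degree-1102 Galois extension with Galois group (Z/1103Z)^*. (Z/1103Z)^* is cyclic since 1103 is an odd prime power (or 4). Hence Gal(Q(zeta_1103)/Q) ≅ Z/1102Z.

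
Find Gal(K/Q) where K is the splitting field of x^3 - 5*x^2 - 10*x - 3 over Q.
Gal(K/Q) = S_3 (symmetric group of order 6)

Compute the discriminant of x^3 + (-5)*x^2 + (-10)*x + (-3): Δ = 2057. Since Δ is not a rational square, the Galois group is not contained in A_3; it must be the full S_3 (irreducibility of the cubic rules out anything smaller).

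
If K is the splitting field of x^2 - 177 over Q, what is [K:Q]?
[K:Q] = 2

The polynomial x^2 - 177 is irreducible over Q since 177 is not a perfect square. Its splitting field is Q(sqrt(177)), which has degree 2 over Q.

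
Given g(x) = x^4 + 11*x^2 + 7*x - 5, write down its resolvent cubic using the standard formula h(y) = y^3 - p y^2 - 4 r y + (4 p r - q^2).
h(y) = y^3 - 11*y^2 + 20*y - 269

Identify coefficients: p = 11, q = 7, r = -5.
Plug into h(y) = y^3 - p y^2 - 4 r y + (4 p r - q^2):
  h(y) = y^3 - (11) y^2 - 4*(-5) y + (4*(11)*(-5) - (7)^2)
       = y^3 + (-11) y^2 + (20) y + (-269).
Simplifying: h(y) = y^3 - 11*y^2 + 20*y - 269.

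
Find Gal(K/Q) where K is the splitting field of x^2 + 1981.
Gal(K/Q) = Z/2Z (cyclic of order 2)

x^2 + 1981 is irreducible over Q since -1981 is not a rational square. The splitting field Q(sqrt(-1981)) has degree 2 over Q, and its unique nontrivial automorphism is sqrt(-1981) ↦ -sqrt(-1981). Hence Gal(Q(sqrt(-1981))/Q) = Z/2Z.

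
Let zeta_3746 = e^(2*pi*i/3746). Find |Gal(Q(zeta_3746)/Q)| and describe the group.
|Gal(Q(zeta_3746)/Q)| = phi(3746) = 1872; group ≅ (Z/3746Z)^* ≅ Z/1872Z

The n-th cyclotomic polynomial Φ_3746(x) is the minimal polynomial of zeta_3746 over Q and has degree phi(3746) = 1872. So Q(zeta_3746) is a degree-1872 Galois extension with Galois group (Z/3746Z)^*. By CRT, (Z/3746Z)^* ≅ (Z/2Z)^* × (Z/1873Z)^*. Each prime-power unit group is (Z/2Z)^* ≅ trivial group (order 1); (Z/1873Z)^* ≅ Z/1872Z. Hence Gal(Q(zeta_3746)/Q) ≅ Z/1872Z.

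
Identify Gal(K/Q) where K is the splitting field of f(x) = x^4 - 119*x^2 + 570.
Gal(K/Q) = V_4 (Klein four-group, Z/2Z × Z/2Z)

f factors as (x^2 - 5)(x^2 - 114), so the splitting field is K = Q(sqrt(5), sqrt(114)). The elements 5, 114, 570 are all non-squares in Q, so sqrt(5) and sqrt(114) generate independent quadratic extensions. Thus [K:Q] = 4 and Gal(K/Q) is generated by the two order-2 automorphisms sqrt(5) ↦ -sqrt(5) and sqrt(114) ↦ -sqrt(114), giving V_4.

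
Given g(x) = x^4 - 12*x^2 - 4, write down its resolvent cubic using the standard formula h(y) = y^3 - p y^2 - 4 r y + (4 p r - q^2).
h(y) = y^3 + 12*y^2 + 16*y + 192

Identify coefficients: p = -12, q = 0, r = -4.
Plug into h(y) = y^3 - p y^2 - 4 r y + (4 p r - q^2):
  h(y) = y^3 - (-12) y^2 - 4*(-4) y + (4*(-12)*(-4) - (0)^2)
       = y^3 + (12) y^2 + (16) y + (192).
Simplifying: h(y) = y^3 + 12*y^2 + 16*y + 192.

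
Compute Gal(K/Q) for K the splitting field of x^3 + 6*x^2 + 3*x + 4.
Gal(K/Q) = S_3 (symmetric group of order 6)

Compute the discriminant of x^3 + (6)*x^2 + (3)*x + (4): Δ = -2376. Since Δ is not a rational square, the Galois group is not contained in A_3; it must be the full S_3 (irreducibility of the cubic rules out anything smaller).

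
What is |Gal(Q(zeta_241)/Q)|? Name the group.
|Gal(Q(zeta_241)/Q)| = phi(241) = 240; group ≅ (Z/241Z)^* ≅ Z/240Z

The n-th cyclotomic polynomial Φ_241(x) is the minimal polynomial of zeta_241 over Q and has degree phi(241) = 240. So Q(zeta_241) is a degree-240 Galois extension with Galois group (Z/241Z)^*. (Z/241Z)^* is cyclic since 241 is an odd prime power (or 4). Hence Gal(Q(zeta_241)/Q) ≅ Z/240Z.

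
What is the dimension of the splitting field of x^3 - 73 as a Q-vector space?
[K:Q] = 6

x^3 - 73 has one real root r = 73^(1/3) and two complex roots r*zeta_3, r*zeta_3^2 where zeta_3 = e^(2*pi*i/3). The splitting field is Q(r, zeta_3). [Q(r):Q] = 3 and [Q(zeta_3):Q] = 2 with gcd = 1, so [Q(r, zeta_3):Q] = 3 * 2 = 6.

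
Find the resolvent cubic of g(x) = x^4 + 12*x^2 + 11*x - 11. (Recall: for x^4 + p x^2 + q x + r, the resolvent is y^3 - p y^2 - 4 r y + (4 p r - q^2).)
h(y) = y^3 - 12*y^2 + 44*y - 649

Identify coefficients: p = 12, q = 11, r = -11.
Plug into h(y) = y^3 - p y^2 - 4 r y + (4 p r - q^2):
  h(y) = y^3 - (12) y^2 - 4*(-11) y + (4*(12)*(-11) - (11)^2)
       = y^3 + (-12) y^2 + (44) y + (-649).
Simplifying: h(y) = y^3 - 12*y^2 + 44*y - 649.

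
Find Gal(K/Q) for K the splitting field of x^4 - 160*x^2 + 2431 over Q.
Gal(K/Q) = V_4 (Klein four-group, Z/2Z × Z/2Z)

f factors as (x^2 - 143)(x^2 - 17), so the splitting field is K = Q(sqrt(143), sqrt(17)). The elements 143, 17, 2431 are all non-squares in Q, so sqrt(143) and sqrt(17) generate independent quadratic extensions. Thus [K:Q] = 4 and Gal(K/Q) is generated by the two order-2 automorphisms sqrt(143) ↦ -sqrt(143) and sqrt(17) ↦ -sqrt(17), giving V_4.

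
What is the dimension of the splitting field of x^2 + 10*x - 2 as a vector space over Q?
[K:Q] = 2

The discriminant of x^2 + (10)*x + (-2) is b^2 - 4c = 100 - (-8) = 108. Since 108 is not a perfect square in Q, the polynomial is irreducible over Q. Its two roots generate a degree-2 extension, so [K:Q] = 2.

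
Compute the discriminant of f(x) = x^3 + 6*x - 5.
Δ = -1539

For a depressed cubic x^3 + p x + q the discriminant is Δ = -4 p^3 - 27 q^2 = -4*(6)^3 - 27*(-5)^2 = -864 - 675 = -1539.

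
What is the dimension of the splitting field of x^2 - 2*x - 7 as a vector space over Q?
[K:Q] = 2

The discriminant of x^2 + (-2)*x + (-7) is b^2 - 4c = 4 - (-28) = 32. Since 32 is not a perfect square in Q, the polynomial is irreducible over Q. Its two roots generate a degree-2 extension, so [K:Q] = 2.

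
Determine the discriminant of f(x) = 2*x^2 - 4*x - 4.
Δ = 48

For a quadratic a x^2 + b x + c the discriminant is Δ = b^2 - 4ac = (-4)^2 - 4*(2)*(-4) = 16 - (-32) = 48.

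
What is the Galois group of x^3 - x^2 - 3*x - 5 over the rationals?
Gal(K/Q) = S_3 (symmetric group of order 6)

Compute the discriminant of x^3 + (-1)*x^2 + (-3)*x + (-5): Δ = -848. Since Δ is not a rational square, the Galois group is not contained in A_3; it must be the full S_3 (irreducibility of the cubic rules out anything smaller).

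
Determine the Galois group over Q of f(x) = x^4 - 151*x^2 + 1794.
Gal(K/Q) = V_4 (Klein four-group, Z/2Z × Z/2Z)

f factors as (x^2 - 13)(x^2 - 138), so the splitting field is K = Q(sqrt(13), sqrt(138)). The elements 13, 138, 1794 are all non-squares in Q, so sqrt(13) and sqrt(138) generate independent quadratic extensions. Thus [K:Q] = 4 and Gal(K/Q) is generated by the two order-2 automorphisms sqrt(13) ↦ -sqrt(13) and sqrt(138) ↦ -sqrt(138), giving V_4.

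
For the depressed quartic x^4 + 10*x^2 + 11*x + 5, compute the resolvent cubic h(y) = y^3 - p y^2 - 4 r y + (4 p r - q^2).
h(y) = y^3 - 10*y^2 - 20*y + 79

Identify coefficients: p = 10, q = 11, r = 5.
Plug into h(y) = y^3 - p y^2 - 4 r y + (4 p r - q^2):
  h(y) = y^3 - (10) y^2 - 4*(5) y + (4*(10)*(5) - (11)^2)
       = y^3 + (-10) y^2 + (-20) y + (79).
Simplifying: h(y) = y^3 - 10*y^2 - 20*y + 79.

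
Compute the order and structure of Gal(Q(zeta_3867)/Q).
|Gal(Q(zeta_3867)/Q)| = phi(3867) = 2576; group ≅ (Z/3867Z)^* ≅ Z/2Z × Z/1288Z

The n-th cyclotomic polynomial Φ_3867(x) is the minimal polynomial of zeta_3867 over Q and has degree phi(3867) = 2576. So Q(zeta_3867) is a degree-2576 Galois extension with Galois group (Z/3867Z)^*. By CRT, (Z/3867Z)^* ≅ (Z/3Z)^* × (Z/1289Z)^*. Each prime-power unit group is (Z/3Z)^* ≅ Z/2Z; (Z/1289Z)^* ≅ Z/1288Z. Hence Gal(Q(zeta_3867)/Q) ≅ Z/2Z × Z/1288Z.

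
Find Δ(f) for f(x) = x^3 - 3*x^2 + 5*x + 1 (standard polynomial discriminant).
Δ = -464

For x^3 + a x^2 + b x + c the discriminant is Δ = 18 a b c - 4 a^3 c + a^2 b^2 - 4 b^3 - 27 c^2.
Plug a = -3, b = 5, c = 1:
  18*(-3)*(5)*(1) - 4*(-3)^3*(1) + (-3)^2*(5)^2 - 4*(5)^3 - 27*(1)^2
  = -270 + (108) + 225 + (-500) + (-27)
  = -464.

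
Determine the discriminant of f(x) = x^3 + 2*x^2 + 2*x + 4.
Δ = -288

For x^3 + a x^2 + b x + c the discriminant is Δ = 18 a b c - 4 a^3 c + a^2 b^2 - 4 b^3 - 27 c^2.
Plug a = 2, b = 2, c = 4:
  18*(2)*(2)*(4) - 4*(2)^3*(4) + (2)^2*(2)^2 - 4*(2)^3 - 27*(4)^2
  = 288 + (-128) + 16 + (-32) + (-432)
  = -288.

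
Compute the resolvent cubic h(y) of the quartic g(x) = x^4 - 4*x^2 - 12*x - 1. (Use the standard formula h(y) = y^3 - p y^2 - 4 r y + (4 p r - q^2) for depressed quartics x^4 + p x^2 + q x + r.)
h(y) = y^3 + 4*y^2 + 4*y - 128

Identify coefficients: p = -4, q = -12, r = -1.
Plug into h(y) = y^3 - p y^2 - 4 r y + (4 p r - q^2):
  h(y) = y^3 - (-4) y^2 - 4*(-1) y + (4*(-4)*(-1) - (-12)^2)
       = y^3 + (4) y^2 + (4) y + (-128).
Simplifying: h(y) = y^3 + 4*y^2 + 4*y - 128.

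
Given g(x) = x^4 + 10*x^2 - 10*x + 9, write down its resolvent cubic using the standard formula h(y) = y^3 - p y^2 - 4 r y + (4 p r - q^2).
h(y) = y^3 - 10*y^2 - 36*y + 260

Identify coefficients: p = 10, q = -10, r = 9.
Plug into h(y) = y^3 - p y^2 - 4 r y + (4 p r - q^2):
  h(y) = y^3 - (10) y^2 - 4*(9) y + (4*(10)*(9) - (-10)^2)
       = y^3 + (-10) y^2 + (-36) y + (260).
Simplifying: h(y) = y^3 - 10*y^2 - 36*y + 260.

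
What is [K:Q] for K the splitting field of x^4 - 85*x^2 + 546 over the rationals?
[K:Q] = 4

f factors as (x^2 - 78)(x^2 - 7); the splitting field is K = Q(sqrt(78), sqrt(7)). Since 78, 7, and 546 are all non-squares in Q, the three subfields Q(sqrt(78)), Q(sqrt(7)), Q(sqrt(546)) are distinct degree-2 extensions, so [K:Q] = 4 (Klein four Galois group).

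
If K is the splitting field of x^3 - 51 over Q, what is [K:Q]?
[K:Q] = 6

x^3 - 51 has one real root r = 51^(1/3) and two complex roots r*zeta_3, r*zeta_3^2 where zeta_3 = e^(2*pi*i/3). The splitting field is Q(r, zeta_3). [Q(r):Q] = 3 and [Q(zeta_3):Q] = 2 with gcd = 1, so [Q(r, zeta_3):Q] = 3 * 2 = 6.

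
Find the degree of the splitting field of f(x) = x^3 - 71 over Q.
[K:Q] = 6

x^3 - 71 has one real root r = 71^(1/3) and two complex roots r*zeta_3, r*zeta_3^2 where zeta_3 = e^(2*pi*i/3). The splitting field is Q(r, zeta_3). [Q(r):Q] = 3 and [Q(zeta_3):Q] = 2 with gcd = 1, so [Q(r, zeta_3):Q] = 3 * 2 = 6.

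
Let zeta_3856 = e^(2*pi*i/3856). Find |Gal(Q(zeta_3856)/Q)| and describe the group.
|Gal(Q(zeta_3856)/Q)| = phi(3856) = 1920; group ≅ (Z/3856Z)^* ≅ Z/2Z × Z/4Z × Z/240Z

The n-th cyclotomic polynomial Φ_3856(x) is the minimal polynomial of zeta_3856 over Q and has degree phi(3856) = 1920. So Q(zeta_3856) is a degree-1920 Galois extension with Galois group (Z/3856Z)^*. By CRT, (Z/3856Z)^* ≅ (Z/16Z)^* × (Z/241Z)^*. Each prime-power unit group is (Z/16Z)^* ≅ Z/2Z × Z/4Z; (Z/241Z)^* ≅ Z/240Z. Hence Gal(Q(zeta_3856)/Q) ≅ Z/2Z × Z/4Z × Z/240Z.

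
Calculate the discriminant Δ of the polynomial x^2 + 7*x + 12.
Δ = 1

For a quadratic a x^2 + b x + c the discriminant is Δ = b^2 - 4ac = (7)^2 - 4*(1)*(12) = 49 - (48) = 1.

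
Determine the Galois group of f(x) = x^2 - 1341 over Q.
Gal(K/Q) = Z/2Z (cyclic of order 2)

x^2 - 1341 is irreducible over Q since 1341 is not a rational square. The splitting field Q(sqrt(1341)) has degree 2 over Q, and its unique nontrivial automorphism is sqrt(1341) ↦ -sqrt(1341). Hence Gal(Q(sqrt(1341))/Q) = Z/2Z.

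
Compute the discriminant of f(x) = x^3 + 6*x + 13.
Δ = -5427

For a depressed cubic x^3 + p x + q the discriminant is Δ = -4 p^3 - 27 q^2 = -4*(6)^3 - 27*(13)^2 = -864 - 4563 = -5427.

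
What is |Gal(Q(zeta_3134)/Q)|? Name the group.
|Gal(Q(zeta_3134)/Q)| = phi(3134) = 1566; group ≅ (Z/3134Z)^* ≅ Z/1566Z

The n-th cyclotomic polynomial Φ_3134(x) is the minimal polynomial of zeta_3134 over Q and has degree phi(3134) = 1566. So Q(zeta_3134) is a degree-1566 Galois extension with Galois group (Z/3134Z)^*. By CRT, (Z/3134Z)^* ≅ (Z/2Z)^* × (Z/1567Z)^*. Each prime-power unit group is (Z/2Z)^* ≅ trivial group (order 1); (Z/1567Z)^* ≅ Z/1566Z. Hence Gal(Q(zeta_3134)/Q) ≅ Z/1566Z.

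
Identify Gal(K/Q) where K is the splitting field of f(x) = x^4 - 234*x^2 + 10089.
Gal(K/Q) = V_4 (Klein four-group, Z/2Z × Z/2Z)

f factors as (x^2 - 177)(x^2 - 57), so the splitting field is K = Q(sqrt(177), sqrt(57)). The elements 177, 57, 10089 are all non-squares in Q, so sqrt(177) and sqrt(57) generate independent quadratic extensions. Thus [K:Q] = 4 and Gal(K/Q) is generated by the two order-2 automorphisms sqrt(177) ↦ -sqrt(177) and sqrt(57) ↦ -sqrt(57), giving V_4.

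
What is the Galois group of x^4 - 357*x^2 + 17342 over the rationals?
Gal(K/Q) = V_4 (Klein four-group, Z/2Z × Z/2Z)

f factors as (x^2 - 58)(x^2 - 299), so the splitting field is K = Q(sqrt(58), sqrt(299)). The elements 58, 299, 17342 are all non-squares in Q, so sqrt(58) and sqrt(299) generate independent quadratic extensions. Thus [K:Q] = 4 and Gal(K/Q) is generated by the two order-2 automorphisms sqrt(58) ↦ -sqrt(58) and sqrt(299) ↦ -sqrt(299), giving V_4.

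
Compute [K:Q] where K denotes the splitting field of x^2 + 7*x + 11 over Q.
[K:Q] = 2

The discriminant of x^2 + (7)*x + (11) is b^2 - 4c = 49 - (44) = 5. Since 5 is not a perfect square in Q, the polynomial is irreducible over Q. Its two roots generate a degree-2 extension, so [K:Q] = 2.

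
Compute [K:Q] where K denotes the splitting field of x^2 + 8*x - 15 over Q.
[K:Q] = 2

The discriminant of x^2 + (8)*x + (-15) is b^2 - 4c = 64 - (-60) = 124. Since 124 is not a perfect square in Q, the polynomial is irreducible over Q. Its two roots generate a degree-2 extension, so [K:Q] = 2.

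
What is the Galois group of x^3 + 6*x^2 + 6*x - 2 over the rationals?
Gal(K/Q) = S_3 (symmetric group of order 6)

Compute the discriminant of x^3 + (6)*x^2 + (6)*x + (-2): Δ = 756. Since Δ is not a rational square, the Galois group is not contained in A_3; it must be the full S_3 (irreducibility of the cubic rules out anything smaller).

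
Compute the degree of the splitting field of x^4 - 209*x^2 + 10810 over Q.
[K:Q] = 4

f factors as (x^2 - 94)(x^2 - 115); the splitting field is K = Q(sqrt(94), sqrt(115)). Since 94, 115, and 10810 are all non-squares in Q, the three subfields Q(sqrt(94)), Q(sqrt(115)), Q(sqrt(10810)) are distinct degree-2 extensions, so [K:Q] = 4 (Klein four Galois group).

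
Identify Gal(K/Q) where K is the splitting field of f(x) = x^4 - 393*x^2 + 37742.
Gal(K/Q) = V_4 (Klein four-group, Z/2Z × Z/2Z)

f factors as (x^2 - 167)(x^2 - 226), so the splitting field is K = Q(sqrt(167), sqrt(226)). The elements 167, 226, 37742 are all non-squares in Q, so sqrt(167) and sqrt(226) generate independent quadratic extensions. Thus [K:Q] = 4 and Gal(K/Q) is generated by the two order-2 automorphisms sqrt(167) ↦ -sqrt(167) and sqrt(226) ↦ -sqrt(226), giving V_4.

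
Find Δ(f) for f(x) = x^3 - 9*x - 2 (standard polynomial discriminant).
Δ = 2808

For a depressed cubic x^3 + p x + q the discriminant is Δ = -4 p^3 - 27 q^2 = -4*(-9)^3 - 27*(-2)^2 = 2916 - 108 = 2808.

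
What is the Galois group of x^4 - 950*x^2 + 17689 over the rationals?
Gal(K/Q) = Z/2Z (cyclic of order 2)

f factors as (x^2 - 19)(x^2 - 931), so the splitting field is K = Q(sqrt(19), sqrt(931)). The squarefree part of 19 is 19 and the squarefree part of 931 is also 19, so sqrt(19) and sqrt(931) are both rational multiples of sqrt(19). Hence Q(sqrt(19)) = Q(sqrt(931)) = Q(sqrt(19)), and the splitting field collapses to a single degree-2 extension with Galois group Z/2Z.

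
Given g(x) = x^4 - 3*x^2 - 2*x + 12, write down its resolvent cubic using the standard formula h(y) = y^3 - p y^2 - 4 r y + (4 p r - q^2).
h(y) = y^3 + 3*y^2 - 48*y - 148

Identify coefficients: p = -3, q = -2, r = 12.
Plug into h(y) = y^3 - p y^2 - 4 r y + (4 p r - q^2):
  h(y) = y^3 - (-3) y^2 - 4*(12) y + (4*(-3)*(12) - (-2)^2)
       = y^3 + (3) y^2 + (-48) y + (-148).
Simplifying: h(y) = y^3 + 3*y^2 - 48*y - 148.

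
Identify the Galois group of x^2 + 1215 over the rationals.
Gal(K/Q) = Z/2Z (cyclic of order 2)

x^2 + 1215 is irreducible over Q since -1215 is not a rational square. The splitting field Q(sqrt(-1215)) has degree 2 over Q, and its unique nontrivial automorphism is sqrt(-1215) ↦ -sqrt(-1215). Hence Gal(Q(sqrt(-1215))/Q) = Z/2Z.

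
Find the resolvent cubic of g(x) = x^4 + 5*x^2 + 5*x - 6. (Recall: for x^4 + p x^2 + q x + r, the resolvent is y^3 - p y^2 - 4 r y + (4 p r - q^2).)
h(y) = y^3 - 5*y^2 + 24*y - 145

Identify coefficients: p = 5, q = 5, r = -6.
Plug into h(y) = y^3 - p y^2 - 4 r y + (4 p r - q^2):
  h(y) = y^3 - (5) y^2 - 4*(-6) y + (4*(5)*(-6) - (5)^2)
       = y^3 + (-5) y^2 + (24) y + (-145).
Simplifying: h(y) = y^3 - 5*y^2 + 24*y - 145.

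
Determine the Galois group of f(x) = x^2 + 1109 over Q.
Gal(K/Q) = Z/2Z (cyclic of order 2)

x^2 + 1109 is irreducible over Q since -1109 is not a rational square. The splitting field Q(sqrt(-1109)) has degree 2 over Q, and its unique nontrivial automorphism is sqrt(-1109) ↦ -sqrt(-1109). Hence Gal(Q(sqrt(-1109))/Q) = Z/2Z.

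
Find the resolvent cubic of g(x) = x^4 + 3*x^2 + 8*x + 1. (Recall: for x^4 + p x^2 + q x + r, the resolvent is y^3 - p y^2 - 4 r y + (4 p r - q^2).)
h(y) = y^3 - 3*y^2 - 4*y - 52

Identify coefficients: p = 3, q = 8, r = 1.
Plug into h(y) = y^3 - p y^2 - 4 r y + (4 p r - q^2):
  h(y) = y^3 - (3) y^2 - 4*(1) y + (4*(3)*(1) - (8)^2)
       = y^3 + (-3) y^2 + (-4) y + (-52).
Simplifying: h(y) = y^3 - 3*y^2 - 4*y - 52.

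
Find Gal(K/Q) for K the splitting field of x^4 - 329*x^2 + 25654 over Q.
Gal(K/Q) = V_4 (Klein four-group, Z/2Z × Z/2Z)

f factors as (x^2 - 202)(x^2 - 127), so the splitting field is K = Q(sqrt(202), sqrt(127)). The elements 202, 127, 25654 are all non-squares in Q, so sqrt(202) and sqrt(127) generate independent quadratic extensions. Thus [K:Q] = 4 and Gal(K/Q) is generated by the two order-2 automorphisms sqrt(202) ↦ -sqrt(202) and sqrt(127) ↦ -sqrt(127), giving V_4.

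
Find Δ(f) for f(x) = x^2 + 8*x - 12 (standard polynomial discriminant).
Δ = 112

For a quadratic a x^2 + b x + c the discriminant is Δ = b^2 - 4ac = (8)^2 - 4*(1)*(-12) = 64 - (-48) = 112.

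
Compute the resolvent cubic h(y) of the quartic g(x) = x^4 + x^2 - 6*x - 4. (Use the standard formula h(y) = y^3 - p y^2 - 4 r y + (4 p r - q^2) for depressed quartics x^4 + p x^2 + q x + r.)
h(y) = y^3 - y^2 + 16*y - 52

Identify coefficients: p = 1, q = -6, r = -4.
Plug into h(y) = y^3 - p y^2 - 4 r y + (4 p r - q^2):
  h(y) = y^3 - (1) y^2 - 4*(-4) y + (4*(1)*(-4) - (-6)^2)
       = y^3 + (-1) y^2 + (16) y + (-52).
Simplifying: h(y) = y^3 - y^2 + 16*y - 52.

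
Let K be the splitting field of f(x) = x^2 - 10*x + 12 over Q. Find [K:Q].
[K:Q] = 2

The discriminant of x^2 + (-10)*x + (12) is b^2 - 4c = 100 - (48) = 52. Since 52 is not a perfect square in Q, the polynomial is irreducible over Q. Its two roots generate a degree-2 extension, so [K:Q] = 2.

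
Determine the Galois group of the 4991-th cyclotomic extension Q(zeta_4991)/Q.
|Gal(Q(zeta_4991)/Q)| = phi(4991) = 3960; group ≅ (Z/4991Z)^* ≅ Z/6Z × Z/22Z × Z/30Z

The n-th cyclotomic polynomial Φ_4991(x) is the minimal polynomial of zeta_4991 over Q and has degree phi(4991) = 3960. So Q(zeta_4991) is a degree-3960 Galois extension with Galois group (Z/4991Z)^*. By CRT, (Z/4991Z)^* ≅ (Z/7Z)^* × (Z/23Z)^* × (Z/31Z)^*. Each prime-power unit group is (Z/7Z)^* ≅ Z/6Z; (Z/23Z)^* ≅ Z/22Z; (Z/31Z)^* ≅ Z/30Z. Hence Gal(Q(zeta_4991)/Q) ≅ Z/6Z × Z/22Z × Z/30Z.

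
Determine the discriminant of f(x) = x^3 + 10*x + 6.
Δ = -4972

For a depressed cubic x^3 + p x + q the discriminant is Δ = -4 p^3 - 27 q^2 = -4*(10)^3 - 27*(6)^2 = -4000 - 972 = -4972.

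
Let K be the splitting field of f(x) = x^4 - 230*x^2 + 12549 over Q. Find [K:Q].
[K:Q] = 4

f factors as (x^2 - 89)(x^2 - 141); the splitting field is K = Q(sqrt(89), sqrt(141)). Since 89, 141, and 12549 are all non-squares in Q, the three subfields Q(sqrt(89)), Q(sqrt(141)), Q(sqrt(12549)) are distinct degree-2 extensions, so [K:Q] = 4 (Klein four Galois group).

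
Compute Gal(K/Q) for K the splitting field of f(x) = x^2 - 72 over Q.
Gal(K/Q) = Z/2Z (cyclic of order 2)

x^2 - 72 is irreducible over Q since 72 is not a rational square. The splitting field Q(sqrt(72)) has degree 2 over Q, and its unique nontrivial automorphism is sqrt(72) ↦ -sqrt(72). Hence Gal(Q(sqrt(72))/Q) = Z/2Z.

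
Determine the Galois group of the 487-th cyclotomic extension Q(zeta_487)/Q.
|Gal(Q(zeta_487)/Q)| = phi(487) = 486; group ≅ (Z/487Z)^* ≅ Z/486Z

The n-th cyclotomic polynomial Φ_487(x) is the minimal polynomial of zeta_487 over Q and has degree phi(487) = 486. So Q(zeta_487) is a degree-486 Galois extension with Galois group (Z/487Z)^*. (Z/487Z)^* is cyclic since 487 is an odd prime power (or 4). Hence Gal(Q(zeta_487)/Q) ≅ Z/486Z.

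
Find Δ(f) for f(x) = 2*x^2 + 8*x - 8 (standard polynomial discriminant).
Δ = 128

For a quadratic a x^2 + b x + c the discriminant is Δ = b^2 - 4ac = (8)^2 - 4*(2)*(-8) = 64 - (-64) = 128.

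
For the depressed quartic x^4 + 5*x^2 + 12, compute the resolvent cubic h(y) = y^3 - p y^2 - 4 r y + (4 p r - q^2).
h(y) = y^3 - 5*y^2 - 48*y + 240

Identify coefficients: p = 5, q = 0, r = 12.
Plug into h(y) = y^3 - p y^2 - 4 r y + (4 p r - q^2):
  h(y) = y^3 - (5) y^2 - 4*(12) y + (4*(5)*(12) - (0)^2)
       = y^3 + (-5) y^2 + (-48) y + (240).
Simplifying: h(y) = y^3 - 5*y^2 - 48*y + 240.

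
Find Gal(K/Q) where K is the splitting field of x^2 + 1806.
Gal(K/Q) = Z/2Z (cyclic of order 2)

x^2 + 1806 is irreducible over Q since -1806 is not a rational square. The splitting field Q(sqrt(-1806)) has degree 2 over Q, and its unique nontrivial automorphism is sqrt(-1806) ↦ -sqrt(-1806). Hence Gal(Q(sqrt(-1806))/Q) = Z/2Z.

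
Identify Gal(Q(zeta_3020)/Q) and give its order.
|Gal(Q(zeta_3020)/Q)| = phi(3020) = 1200; group ≅ (Z/3020Z)^* ≅ Z/2Z × Z/4Z × Z/150Z

The n-th cyclotomic polynomial Φ_3020(x) is the minimal polynomial of zeta_3020 over Q and has degree phi(3020) = 1200. So Q(zeta_3020) is a degree-1200 Galois extension with Galois group (Z/3020Z)^*. By CRT, (Z/3020Z)^* ≅ (Z/4Z)^* × (Z/5Z)^* × (Z/151Z)^*. Each prime-power unit group is (Z/4Z)^* ≅ Z/2Z; (Z/5Z)^* ≅ Z/4Z; (Z/151Z)^* ≅ Z/150Z. Hence Gal(Q(zeta_3020)/Q) ≅ Z/2Z × Z/4Z × Z/150Z.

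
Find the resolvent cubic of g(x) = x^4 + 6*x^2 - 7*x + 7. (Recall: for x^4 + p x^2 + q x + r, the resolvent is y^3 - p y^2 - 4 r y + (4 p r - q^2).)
h(y) = y^3 - 6*y^2 - 28*y + 119

Identify coefficients: p = 6, q = -7, r = 7.
Plug into h(y) = y^3 - p y^2 - 4 r y + (4 p r - q^2):
  h(y) = y^3 - (6) y^2 - 4*(7) y + (4*(6)*(7) - (-7)^2)
       = y^3 + (-6) y^2 + (-28) y + (119).
Simplifying: h(y) = y^3 - 6*y^2 - 28*y + 119.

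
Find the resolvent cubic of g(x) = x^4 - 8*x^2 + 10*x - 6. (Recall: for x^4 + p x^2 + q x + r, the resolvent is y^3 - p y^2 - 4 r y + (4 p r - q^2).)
h(y) = y^3 + 8*y^2 + 24*y + 92

Identify coefficients: p = -8, q = 10, r = -6.
Plug into h(y) = y^3 - p y^2 - 4 r y + (4 p r - q^2):
  h(y) = y^3 - (-8) y^2 - 4*(-6) y + (4*(-8)*(-6) - (10)^2)
       = y^3 + (8) y^2 + (24) y + (92).
Simplifying: h(y) = y^3 + 8*y^2 + 24*y + 92.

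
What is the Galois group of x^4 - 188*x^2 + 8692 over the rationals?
Gal(K/Q) = V_4 (Klein four-group, Z/2Z × Z/2Z)

f factors as (x^2 - 106)(x^2 - 82), so the splitting field is K = Q(sqrt(106), sqrt(82)). The elements 106, 82, 8692 are all non-squares in Q, so sqrt(106) and sqrt(82) generate independent quadratic extensions. Thus [K:Q] = 4 and Gal(K/Q) is generated by the two order-2 automorphisms sqrt(106) ↦ -sqrt(106) and sqrt(82) ↦ -sqrt(82), giving V_4.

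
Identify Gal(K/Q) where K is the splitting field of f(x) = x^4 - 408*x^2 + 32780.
Gal(K/Q) = V_4 (Klein four-group, Z/2Z × Z/2Z)

f factors as (x^2 - 298)(x^2 - 110), so the splitting field is K = Q(sqrt(298), sqrt(110)). The elements 298, 110, 32780 are all non-squares in Q, so sqrt(298) and sqrt(110) generate independent quadratic extensions. Thus [K:Q] = 4 and Gal(K/Q) is generated by the two order-2 automorphisms sqrt(298) ↦ -sqrt(298) and sqrt(110) ↦ -sqrt(110), giving V_4.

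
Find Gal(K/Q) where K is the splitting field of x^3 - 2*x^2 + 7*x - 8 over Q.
Gal(K/Q) = S_3 (symmetric group of order 6)

Compute the discriminant of x^3 + (-2)*x^2 + (7)*x + (-8): Δ = -1144. Since Δ is not a rational square, the Galois group is not contained in A_3; it must be the full S_3 (irreducibility of the cubic rules out anything smaller).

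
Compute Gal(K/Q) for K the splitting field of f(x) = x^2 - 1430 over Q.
Gal(K/Q) = Z/2Z (cyclic of order 2)

x^2 - 1430 is irreducible over Q since 1430 is not a rational square. The splitting field Q(sqrt(1430)) has degree 2 over Q, and its unique nontrivial automorphism is sqrt(1430) ↦ -sqrt(1430). Hence Gal(Q(sqrt(1430))/Q) = Z/2Z.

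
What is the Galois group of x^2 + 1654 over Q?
Gal(K/Q) = Z/2Z (cyclic of order 2)

x^2 + 1654 is irreducible over Q since -1654 is not a rational square. The splitting field Q(sqrt(-1654)) has degree 2 over Q, and its unique nontrivial automorphism is sqrt(-1654) ↦ -sqrt(-1654). Hence Gal(Q(sqrt(-1654))/Q) = Z/2Z.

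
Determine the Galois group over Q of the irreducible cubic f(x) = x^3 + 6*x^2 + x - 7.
Gal(K/Q) = S_3 (symmetric group of order 6)

Compute the discriminant of x^3 + (6)*x^2 + (1)*x + (-7): Δ = 4001. Since Δ is not a rational square, the Galois group is not contained in A_3; it must be the full S_3 (irreducibility of the cubic rules out anything smaller).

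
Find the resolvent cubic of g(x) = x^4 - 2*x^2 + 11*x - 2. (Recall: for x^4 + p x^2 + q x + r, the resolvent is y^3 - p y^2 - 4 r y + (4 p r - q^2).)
h(y) = y^3 + 2*y^2 + 8*y - 105

Identify coefficients: p = -2, q = 11, r = -2.
Plug into h(y) = y^3 - p y^2 - 4 r y + (4 p r - q^2):
  h(y) = y^3 - (-2) y^2 - 4*(-2) y + (4*(-2)*(-2) - (11)^2)
       = y^3 + (2) y^2 + (8) y + (-105).
Simplifying: h(y) = y^3 + 2*y^2 + 8*y - 105.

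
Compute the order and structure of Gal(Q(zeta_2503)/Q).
|Gal(Q(zeta_2503)/Q)| = phi(2503) = 2502; group ≅ (Z/2503Z)^* ≅ Z/2502Z

The n-th cyclotomic polynomial Φ_2503(x) is the minimal polynomial of zeta_2503 over Q and has degree phi(2503) = 2502. So Q(zeta_2503) is a degree-2502 Galois extension with Galois group (Z/2503Z)^*. (Z/2503Z)^* is cyclic since 2503 is an odd prime power (or 4). Hence Gal(Q(zeta_2503)/Q) ≅ Z/2502Z.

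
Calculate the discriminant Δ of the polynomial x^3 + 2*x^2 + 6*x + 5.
Δ = -475

For x^3 + a x^2 + b x + c the discriminant is Δ = 18 a b c - 4 a^3 c + a^2 b^2 - 4 b^3 - 27 c^2.
Plug a = 2, b = 6, c = 5:
  18*(2)*(6)*(5) - 4*(2)^3*(5) + (2)^2*(6)^2 - 4*(6)^3 - 27*(5)^2
  = 1080 + (-160) + 144 + (-864) + (-675)
  = -475.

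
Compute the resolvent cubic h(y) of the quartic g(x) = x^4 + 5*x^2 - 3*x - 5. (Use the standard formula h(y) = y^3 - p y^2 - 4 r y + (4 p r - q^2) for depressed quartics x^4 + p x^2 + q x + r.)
h(y) = y^3 - 5*y^2 + 20*y - 109

Identify coefficients: p = 5, q = -3, r = -5.
Plug into h(y) = y^3 - p y^2 - 4 r y + (4 p r - q^2):
  h(y) = y^3 - (5) y^2 - 4*(-5) y + (4*(5)*(-5) - (-3)^2)
       = y^3 + (-5) y^2 + (20) y + (-109).
Simplifying: h(y) = y^3 - 5*y^2 + 20*y - 109.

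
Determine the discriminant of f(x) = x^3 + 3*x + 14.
Δ = -5400

For a depressed cubic x^3 + p x + q the discriminant is Δ = -4 p^3 - 27 q^2 = -4*(3)^3 - 27*(14)^2 = -108 - 5292 = -5400.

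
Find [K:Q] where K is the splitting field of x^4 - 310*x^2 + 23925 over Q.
[K:Q] = 4

f factors as (x^2 - 145)(x^2 - 165); the splitting field is K = Q(sqrt(145), sqrt(165)). Since 145, 165, and 23925 are all non-squares in Q, the three subfields Q(sqrt(145)), Q(sqrt(165)), Q(sqrt(23925)) are distinct degree-2 extensions, so [K:Q] = 4 (Klein four Galois group).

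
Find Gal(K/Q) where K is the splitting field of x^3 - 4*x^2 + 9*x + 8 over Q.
Gal(K/Q) = S_3 (symmetric group of order 6)

Compute the discriminant of x^3 + (-4)*x^2 + (9)*x + (8): Δ = -6484. Since Δ is not a rational square, the Galois group is not contained in A_3; it must be the full S_3 (irreducibility of the cubic rules out anything smaller).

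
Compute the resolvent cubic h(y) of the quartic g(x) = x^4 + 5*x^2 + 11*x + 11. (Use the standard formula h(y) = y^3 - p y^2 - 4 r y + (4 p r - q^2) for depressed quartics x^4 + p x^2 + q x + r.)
h(y) = y^3 - 5*y^2 - 44*y + 99

Identify coefficients: p = 5, q = 11, r = 11.
Plug into h(y) = y^3 - p y^2 - 4 r y + (4 p r - q^2):
  h(y) = y^3 - (5) y^2 - 4*(11) y + (4*(5)*(11) - (11)^2)
       = y^3 + (-5) y^2 + (-44) y + (99).
Simplifying: h(y) = y^3 - 5*y^2 - 44*y + 99.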